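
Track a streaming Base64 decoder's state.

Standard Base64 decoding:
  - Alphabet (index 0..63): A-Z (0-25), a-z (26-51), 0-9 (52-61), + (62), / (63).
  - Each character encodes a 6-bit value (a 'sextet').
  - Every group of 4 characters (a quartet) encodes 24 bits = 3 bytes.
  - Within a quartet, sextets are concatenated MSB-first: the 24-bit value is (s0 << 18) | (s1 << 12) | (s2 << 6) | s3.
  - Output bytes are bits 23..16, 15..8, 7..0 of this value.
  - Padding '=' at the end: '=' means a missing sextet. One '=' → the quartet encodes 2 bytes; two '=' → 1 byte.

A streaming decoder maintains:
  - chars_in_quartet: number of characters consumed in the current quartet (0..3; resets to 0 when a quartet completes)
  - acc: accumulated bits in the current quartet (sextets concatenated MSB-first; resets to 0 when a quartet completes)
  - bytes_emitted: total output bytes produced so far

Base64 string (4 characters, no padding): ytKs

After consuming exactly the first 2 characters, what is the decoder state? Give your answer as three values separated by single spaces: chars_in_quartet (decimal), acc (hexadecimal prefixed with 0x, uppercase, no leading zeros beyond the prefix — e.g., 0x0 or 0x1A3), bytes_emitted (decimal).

Answer: 2 0xCAD 0

Derivation:
After char 0 ('y'=50): chars_in_quartet=1 acc=0x32 bytes_emitted=0
After char 1 ('t'=45): chars_in_quartet=2 acc=0xCAD bytes_emitted=0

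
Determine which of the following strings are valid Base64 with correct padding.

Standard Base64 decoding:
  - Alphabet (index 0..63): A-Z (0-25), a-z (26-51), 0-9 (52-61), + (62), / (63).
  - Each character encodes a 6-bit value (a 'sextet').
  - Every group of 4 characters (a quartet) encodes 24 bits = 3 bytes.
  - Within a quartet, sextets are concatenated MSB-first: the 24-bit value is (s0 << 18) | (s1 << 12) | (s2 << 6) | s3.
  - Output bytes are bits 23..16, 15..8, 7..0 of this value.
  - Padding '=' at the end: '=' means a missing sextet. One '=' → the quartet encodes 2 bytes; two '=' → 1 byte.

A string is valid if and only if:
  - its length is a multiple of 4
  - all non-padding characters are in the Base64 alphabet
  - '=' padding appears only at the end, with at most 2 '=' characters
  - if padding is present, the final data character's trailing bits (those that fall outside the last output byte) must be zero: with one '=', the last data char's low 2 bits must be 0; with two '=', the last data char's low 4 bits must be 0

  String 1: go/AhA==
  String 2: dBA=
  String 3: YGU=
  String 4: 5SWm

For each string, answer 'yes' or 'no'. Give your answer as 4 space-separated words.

String 1: 'go/AhA==' → valid
String 2: 'dBA=' → valid
String 3: 'YGU=' → valid
String 4: '5SWm' → valid

Answer: yes yes yes yes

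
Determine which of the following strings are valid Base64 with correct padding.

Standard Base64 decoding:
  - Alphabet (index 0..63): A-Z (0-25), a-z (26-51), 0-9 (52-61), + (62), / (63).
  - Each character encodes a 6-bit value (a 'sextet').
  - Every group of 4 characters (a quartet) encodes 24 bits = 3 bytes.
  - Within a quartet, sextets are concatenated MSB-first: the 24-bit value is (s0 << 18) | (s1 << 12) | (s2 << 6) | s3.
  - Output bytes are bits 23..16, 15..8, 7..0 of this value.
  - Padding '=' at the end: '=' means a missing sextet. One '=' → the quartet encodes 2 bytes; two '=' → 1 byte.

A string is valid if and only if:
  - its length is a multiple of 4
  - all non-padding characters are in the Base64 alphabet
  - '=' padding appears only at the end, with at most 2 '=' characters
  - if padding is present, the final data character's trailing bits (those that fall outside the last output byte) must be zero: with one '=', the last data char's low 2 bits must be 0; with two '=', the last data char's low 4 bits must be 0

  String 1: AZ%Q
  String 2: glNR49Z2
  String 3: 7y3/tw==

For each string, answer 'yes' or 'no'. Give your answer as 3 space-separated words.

Answer: no yes yes

Derivation:
String 1: 'AZ%Q' → invalid (bad char(s): ['%'])
String 2: 'glNR49Z2' → valid
String 3: '7y3/tw==' → valid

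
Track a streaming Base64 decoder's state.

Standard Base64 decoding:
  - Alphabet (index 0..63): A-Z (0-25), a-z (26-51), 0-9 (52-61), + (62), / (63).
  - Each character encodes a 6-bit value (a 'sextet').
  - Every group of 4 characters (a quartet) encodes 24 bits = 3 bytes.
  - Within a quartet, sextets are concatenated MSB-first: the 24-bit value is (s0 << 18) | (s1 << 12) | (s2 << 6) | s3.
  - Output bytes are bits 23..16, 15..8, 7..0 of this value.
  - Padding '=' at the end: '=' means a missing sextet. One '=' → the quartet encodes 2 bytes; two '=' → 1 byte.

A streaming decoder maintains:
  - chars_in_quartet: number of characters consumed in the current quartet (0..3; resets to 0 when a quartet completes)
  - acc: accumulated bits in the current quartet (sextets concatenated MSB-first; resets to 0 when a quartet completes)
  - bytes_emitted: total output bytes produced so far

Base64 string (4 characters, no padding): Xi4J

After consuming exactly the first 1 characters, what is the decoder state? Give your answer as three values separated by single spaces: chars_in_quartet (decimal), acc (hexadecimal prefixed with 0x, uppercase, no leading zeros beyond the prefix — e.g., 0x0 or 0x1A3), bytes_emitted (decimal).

Answer: 1 0x17 0

Derivation:
After char 0 ('X'=23): chars_in_quartet=1 acc=0x17 bytes_emitted=0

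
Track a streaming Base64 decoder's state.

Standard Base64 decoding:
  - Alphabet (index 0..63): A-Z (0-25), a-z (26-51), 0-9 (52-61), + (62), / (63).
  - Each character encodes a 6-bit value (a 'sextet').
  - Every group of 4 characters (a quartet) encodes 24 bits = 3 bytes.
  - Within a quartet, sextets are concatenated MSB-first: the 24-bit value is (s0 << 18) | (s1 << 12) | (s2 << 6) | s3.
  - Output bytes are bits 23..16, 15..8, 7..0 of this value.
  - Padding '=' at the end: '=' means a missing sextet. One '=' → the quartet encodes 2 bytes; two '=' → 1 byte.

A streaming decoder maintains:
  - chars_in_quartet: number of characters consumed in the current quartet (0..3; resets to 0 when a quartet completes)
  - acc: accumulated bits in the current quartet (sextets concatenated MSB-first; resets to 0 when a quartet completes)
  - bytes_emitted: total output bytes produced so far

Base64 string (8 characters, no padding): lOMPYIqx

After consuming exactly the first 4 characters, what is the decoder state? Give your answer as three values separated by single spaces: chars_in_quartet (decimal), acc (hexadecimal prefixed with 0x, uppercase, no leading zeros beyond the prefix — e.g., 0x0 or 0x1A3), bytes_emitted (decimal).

Answer: 0 0x0 3

Derivation:
After char 0 ('l'=37): chars_in_quartet=1 acc=0x25 bytes_emitted=0
After char 1 ('O'=14): chars_in_quartet=2 acc=0x94E bytes_emitted=0
After char 2 ('M'=12): chars_in_quartet=3 acc=0x2538C bytes_emitted=0
After char 3 ('P'=15): chars_in_quartet=4 acc=0x94E30F -> emit 94 E3 0F, reset; bytes_emitted=3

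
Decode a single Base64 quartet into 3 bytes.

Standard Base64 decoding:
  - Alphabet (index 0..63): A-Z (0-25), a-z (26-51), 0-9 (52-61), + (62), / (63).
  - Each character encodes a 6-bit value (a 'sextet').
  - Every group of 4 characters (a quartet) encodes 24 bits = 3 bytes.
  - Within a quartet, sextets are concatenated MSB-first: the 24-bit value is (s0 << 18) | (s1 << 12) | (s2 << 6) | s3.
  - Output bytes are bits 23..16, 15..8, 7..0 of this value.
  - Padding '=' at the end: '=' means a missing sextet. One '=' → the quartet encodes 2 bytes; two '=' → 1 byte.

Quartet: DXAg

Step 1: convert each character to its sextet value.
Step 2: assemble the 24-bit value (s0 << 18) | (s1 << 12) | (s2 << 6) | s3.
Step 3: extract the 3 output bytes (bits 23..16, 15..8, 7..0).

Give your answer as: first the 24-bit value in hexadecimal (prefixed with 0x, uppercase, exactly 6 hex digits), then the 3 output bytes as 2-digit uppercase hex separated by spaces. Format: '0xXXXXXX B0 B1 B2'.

Sextets: D=3, X=23, A=0, g=32
24-bit: (3<<18) | (23<<12) | (0<<6) | 32
      = 0x0C0000 | 0x017000 | 0x000000 | 0x000020
      = 0x0D7020
Bytes: (v>>16)&0xFF=0D, (v>>8)&0xFF=70, v&0xFF=20

Answer: 0x0D7020 0D 70 20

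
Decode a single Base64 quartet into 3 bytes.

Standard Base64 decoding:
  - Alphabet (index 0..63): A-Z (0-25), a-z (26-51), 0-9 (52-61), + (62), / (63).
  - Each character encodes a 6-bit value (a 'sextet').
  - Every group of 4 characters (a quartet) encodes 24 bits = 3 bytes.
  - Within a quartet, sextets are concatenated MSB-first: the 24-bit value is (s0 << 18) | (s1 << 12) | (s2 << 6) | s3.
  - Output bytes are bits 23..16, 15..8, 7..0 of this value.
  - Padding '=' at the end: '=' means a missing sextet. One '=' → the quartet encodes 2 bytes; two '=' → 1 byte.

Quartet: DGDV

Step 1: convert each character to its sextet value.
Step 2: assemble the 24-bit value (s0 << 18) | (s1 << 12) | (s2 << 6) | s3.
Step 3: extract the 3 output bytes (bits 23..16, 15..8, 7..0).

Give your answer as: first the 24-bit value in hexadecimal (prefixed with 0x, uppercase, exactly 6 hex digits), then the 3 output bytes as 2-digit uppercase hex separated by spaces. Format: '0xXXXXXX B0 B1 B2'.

Sextets: D=3, G=6, D=3, V=21
24-bit: (3<<18) | (6<<12) | (3<<6) | 21
      = 0x0C0000 | 0x006000 | 0x0000C0 | 0x000015
      = 0x0C60D5
Bytes: (v>>16)&0xFF=0C, (v>>8)&0xFF=60, v&0xFF=D5

Answer: 0x0C60D5 0C 60 D5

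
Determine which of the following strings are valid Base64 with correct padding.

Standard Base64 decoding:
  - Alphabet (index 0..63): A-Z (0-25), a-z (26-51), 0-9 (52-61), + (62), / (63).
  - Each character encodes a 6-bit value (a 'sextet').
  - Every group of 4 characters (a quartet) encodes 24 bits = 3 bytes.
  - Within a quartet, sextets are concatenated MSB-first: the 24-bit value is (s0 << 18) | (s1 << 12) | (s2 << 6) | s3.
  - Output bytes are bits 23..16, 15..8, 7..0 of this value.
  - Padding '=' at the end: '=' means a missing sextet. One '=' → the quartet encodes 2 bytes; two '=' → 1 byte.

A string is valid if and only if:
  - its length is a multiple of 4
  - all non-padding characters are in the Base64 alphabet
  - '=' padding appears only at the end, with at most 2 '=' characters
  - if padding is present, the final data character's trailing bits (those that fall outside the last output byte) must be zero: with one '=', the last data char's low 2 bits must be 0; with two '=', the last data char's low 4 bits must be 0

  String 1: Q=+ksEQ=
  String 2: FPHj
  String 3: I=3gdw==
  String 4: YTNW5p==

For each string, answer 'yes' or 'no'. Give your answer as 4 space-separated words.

Answer: no yes no no

Derivation:
String 1: 'Q=+ksEQ=' → invalid (bad char(s): ['=']; '=' in middle)
String 2: 'FPHj' → valid
String 3: 'I=3gdw==' → invalid (bad char(s): ['=']; '=' in middle)
String 4: 'YTNW5p==' → invalid (bad trailing bits)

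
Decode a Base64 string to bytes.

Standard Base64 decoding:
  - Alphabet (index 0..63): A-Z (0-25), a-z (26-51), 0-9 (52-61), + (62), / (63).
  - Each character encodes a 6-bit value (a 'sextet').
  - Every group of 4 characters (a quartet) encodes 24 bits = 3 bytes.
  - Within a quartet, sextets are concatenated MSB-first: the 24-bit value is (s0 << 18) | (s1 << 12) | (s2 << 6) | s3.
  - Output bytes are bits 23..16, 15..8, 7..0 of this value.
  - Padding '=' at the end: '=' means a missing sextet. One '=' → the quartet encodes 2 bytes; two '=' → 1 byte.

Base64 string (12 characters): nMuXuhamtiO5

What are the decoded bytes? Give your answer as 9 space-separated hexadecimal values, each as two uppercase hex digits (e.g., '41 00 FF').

After char 0 ('n'=39): chars_in_quartet=1 acc=0x27 bytes_emitted=0
After char 1 ('M'=12): chars_in_quartet=2 acc=0x9CC bytes_emitted=0
After char 2 ('u'=46): chars_in_quartet=3 acc=0x2732E bytes_emitted=0
After char 3 ('X'=23): chars_in_quartet=4 acc=0x9CCB97 -> emit 9C CB 97, reset; bytes_emitted=3
After char 4 ('u'=46): chars_in_quartet=1 acc=0x2E bytes_emitted=3
After char 5 ('h'=33): chars_in_quartet=2 acc=0xBA1 bytes_emitted=3
After char 6 ('a'=26): chars_in_quartet=3 acc=0x2E85A bytes_emitted=3
After char 7 ('m'=38): chars_in_quartet=4 acc=0xBA16A6 -> emit BA 16 A6, reset; bytes_emitted=6
After char 8 ('t'=45): chars_in_quartet=1 acc=0x2D bytes_emitted=6
After char 9 ('i'=34): chars_in_quartet=2 acc=0xB62 bytes_emitted=6
After char 10 ('O'=14): chars_in_quartet=3 acc=0x2D88E bytes_emitted=6
After char 11 ('5'=57): chars_in_quartet=4 acc=0xB623B9 -> emit B6 23 B9, reset; bytes_emitted=9

Answer: 9C CB 97 BA 16 A6 B6 23 B9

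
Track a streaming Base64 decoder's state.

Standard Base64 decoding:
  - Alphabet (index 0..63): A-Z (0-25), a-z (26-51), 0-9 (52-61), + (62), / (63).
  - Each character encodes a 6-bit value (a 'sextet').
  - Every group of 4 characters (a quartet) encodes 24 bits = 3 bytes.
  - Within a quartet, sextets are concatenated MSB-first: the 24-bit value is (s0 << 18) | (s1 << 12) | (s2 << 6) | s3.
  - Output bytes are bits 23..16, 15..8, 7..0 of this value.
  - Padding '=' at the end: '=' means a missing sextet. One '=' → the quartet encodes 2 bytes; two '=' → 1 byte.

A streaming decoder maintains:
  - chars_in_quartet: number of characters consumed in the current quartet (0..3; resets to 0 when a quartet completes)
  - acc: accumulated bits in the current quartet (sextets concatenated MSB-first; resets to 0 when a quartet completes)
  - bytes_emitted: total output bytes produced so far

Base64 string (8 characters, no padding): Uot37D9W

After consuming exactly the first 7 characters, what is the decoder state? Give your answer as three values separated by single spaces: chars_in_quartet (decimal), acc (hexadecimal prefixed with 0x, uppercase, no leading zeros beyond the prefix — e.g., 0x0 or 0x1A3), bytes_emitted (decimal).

Answer: 3 0x3B0FD 3

Derivation:
After char 0 ('U'=20): chars_in_quartet=1 acc=0x14 bytes_emitted=0
After char 1 ('o'=40): chars_in_quartet=2 acc=0x528 bytes_emitted=0
After char 2 ('t'=45): chars_in_quartet=3 acc=0x14A2D bytes_emitted=0
After char 3 ('3'=55): chars_in_quartet=4 acc=0x528B77 -> emit 52 8B 77, reset; bytes_emitted=3
After char 4 ('7'=59): chars_in_quartet=1 acc=0x3B bytes_emitted=3
After char 5 ('D'=3): chars_in_quartet=2 acc=0xEC3 bytes_emitted=3
After char 6 ('9'=61): chars_in_quartet=3 acc=0x3B0FD bytes_emitted=3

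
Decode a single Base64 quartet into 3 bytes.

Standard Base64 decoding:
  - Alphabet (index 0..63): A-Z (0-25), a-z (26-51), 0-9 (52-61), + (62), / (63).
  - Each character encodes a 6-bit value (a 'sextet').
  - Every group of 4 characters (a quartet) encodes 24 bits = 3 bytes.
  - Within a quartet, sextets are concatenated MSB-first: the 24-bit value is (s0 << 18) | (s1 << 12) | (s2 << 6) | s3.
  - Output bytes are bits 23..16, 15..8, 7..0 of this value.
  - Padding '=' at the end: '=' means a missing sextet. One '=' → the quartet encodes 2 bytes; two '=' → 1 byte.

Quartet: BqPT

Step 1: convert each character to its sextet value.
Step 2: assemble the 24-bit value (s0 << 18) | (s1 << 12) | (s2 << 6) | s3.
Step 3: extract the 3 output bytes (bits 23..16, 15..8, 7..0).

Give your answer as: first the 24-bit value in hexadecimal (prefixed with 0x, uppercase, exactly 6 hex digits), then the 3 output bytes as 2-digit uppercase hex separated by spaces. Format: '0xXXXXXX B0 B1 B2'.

Answer: 0x06A3D3 06 A3 D3

Derivation:
Sextets: B=1, q=42, P=15, T=19
24-bit: (1<<18) | (42<<12) | (15<<6) | 19
      = 0x040000 | 0x02A000 | 0x0003C0 | 0x000013
      = 0x06A3D3
Bytes: (v>>16)&0xFF=06, (v>>8)&0xFF=A3, v&0xFF=D3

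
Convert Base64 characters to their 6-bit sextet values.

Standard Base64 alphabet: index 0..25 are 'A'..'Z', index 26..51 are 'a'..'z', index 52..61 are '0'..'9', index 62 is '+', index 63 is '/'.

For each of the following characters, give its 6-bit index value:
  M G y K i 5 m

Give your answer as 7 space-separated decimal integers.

Answer: 12 6 50 10 34 57 38

Derivation:
'M': A..Z range, ord('M') − ord('A') = 12
'G': A..Z range, ord('G') − ord('A') = 6
'y': a..z range, 26 + ord('y') − ord('a') = 50
'K': A..Z range, ord('K') − ord('A') = 10
'i': a..z range, 26 + ord('i') − ord('a') = 34
'5': 0..9 range, 52 + ord('5') − ord('0') = 57
'm': a..z range, 26 + ord('m') − ord('a') = 38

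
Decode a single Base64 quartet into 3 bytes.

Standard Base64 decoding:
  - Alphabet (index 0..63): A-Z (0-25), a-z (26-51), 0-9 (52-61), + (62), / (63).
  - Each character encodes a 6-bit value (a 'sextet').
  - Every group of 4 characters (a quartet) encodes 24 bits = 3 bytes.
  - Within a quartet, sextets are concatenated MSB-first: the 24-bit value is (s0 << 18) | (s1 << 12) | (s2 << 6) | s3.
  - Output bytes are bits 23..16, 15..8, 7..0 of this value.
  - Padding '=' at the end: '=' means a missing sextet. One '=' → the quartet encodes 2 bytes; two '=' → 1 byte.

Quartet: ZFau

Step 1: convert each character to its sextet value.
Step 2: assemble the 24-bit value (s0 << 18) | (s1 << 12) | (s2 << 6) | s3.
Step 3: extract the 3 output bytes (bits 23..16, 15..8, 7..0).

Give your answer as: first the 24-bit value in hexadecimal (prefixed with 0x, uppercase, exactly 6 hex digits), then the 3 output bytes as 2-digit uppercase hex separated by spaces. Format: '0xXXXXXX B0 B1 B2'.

Sextets: Z=25, F=5, a=26, u=46
24-bit: (25<<18) | (5<<12) | (26<<6) | 46
      = 0x640000 | 0x005000 | 0x000680 | 0x00002E
      = 0x6456AE
Bytes: (v>>16)&0xFF=64, (v>>8)&0xFF=56, v&0xFF=AE

Answer: 0x6456AE 64 56 AE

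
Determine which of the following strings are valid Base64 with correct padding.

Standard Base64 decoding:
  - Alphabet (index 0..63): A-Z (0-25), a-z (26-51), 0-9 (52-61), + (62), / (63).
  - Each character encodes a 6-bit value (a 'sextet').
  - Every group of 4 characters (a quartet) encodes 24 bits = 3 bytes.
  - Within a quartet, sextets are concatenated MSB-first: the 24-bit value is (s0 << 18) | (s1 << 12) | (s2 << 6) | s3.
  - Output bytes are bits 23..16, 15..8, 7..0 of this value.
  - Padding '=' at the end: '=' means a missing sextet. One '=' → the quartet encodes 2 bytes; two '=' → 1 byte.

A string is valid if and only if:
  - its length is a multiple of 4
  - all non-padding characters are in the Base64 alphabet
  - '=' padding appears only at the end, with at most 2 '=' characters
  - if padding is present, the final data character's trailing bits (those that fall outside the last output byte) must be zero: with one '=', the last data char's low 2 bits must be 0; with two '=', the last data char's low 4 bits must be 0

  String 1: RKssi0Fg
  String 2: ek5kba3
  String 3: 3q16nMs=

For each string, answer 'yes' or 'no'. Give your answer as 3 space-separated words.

String 1: 'RKssi0Fg' → valid
String 2: 'ek5kba3' → invalid (len=7 not mult of 4)
String 3: '3q16nMs=' → valid

Answer: yes no yes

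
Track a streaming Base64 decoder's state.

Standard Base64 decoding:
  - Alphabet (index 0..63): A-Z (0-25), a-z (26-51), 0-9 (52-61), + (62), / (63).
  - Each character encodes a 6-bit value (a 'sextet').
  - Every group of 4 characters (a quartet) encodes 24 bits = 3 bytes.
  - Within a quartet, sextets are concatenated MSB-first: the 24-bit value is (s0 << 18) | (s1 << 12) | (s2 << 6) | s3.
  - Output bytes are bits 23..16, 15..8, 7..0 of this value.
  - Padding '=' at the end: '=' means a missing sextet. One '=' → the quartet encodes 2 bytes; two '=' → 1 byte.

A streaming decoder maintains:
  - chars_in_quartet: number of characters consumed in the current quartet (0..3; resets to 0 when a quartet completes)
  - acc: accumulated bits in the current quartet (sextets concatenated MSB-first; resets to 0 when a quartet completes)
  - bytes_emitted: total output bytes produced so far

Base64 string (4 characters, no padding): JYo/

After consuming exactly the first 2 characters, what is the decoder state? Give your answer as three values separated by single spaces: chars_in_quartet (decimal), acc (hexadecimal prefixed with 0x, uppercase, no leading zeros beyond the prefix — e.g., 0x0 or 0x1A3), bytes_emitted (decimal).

Answer: 2 0x258 0

Derivation:
After char 0 ('J'=9): chars_in_quartet=1 acc=0x9 bytes_emitted=0
After char 1 ('Y'=24): chars_in_quartet=2 acc=0x258 bytes_emitted=0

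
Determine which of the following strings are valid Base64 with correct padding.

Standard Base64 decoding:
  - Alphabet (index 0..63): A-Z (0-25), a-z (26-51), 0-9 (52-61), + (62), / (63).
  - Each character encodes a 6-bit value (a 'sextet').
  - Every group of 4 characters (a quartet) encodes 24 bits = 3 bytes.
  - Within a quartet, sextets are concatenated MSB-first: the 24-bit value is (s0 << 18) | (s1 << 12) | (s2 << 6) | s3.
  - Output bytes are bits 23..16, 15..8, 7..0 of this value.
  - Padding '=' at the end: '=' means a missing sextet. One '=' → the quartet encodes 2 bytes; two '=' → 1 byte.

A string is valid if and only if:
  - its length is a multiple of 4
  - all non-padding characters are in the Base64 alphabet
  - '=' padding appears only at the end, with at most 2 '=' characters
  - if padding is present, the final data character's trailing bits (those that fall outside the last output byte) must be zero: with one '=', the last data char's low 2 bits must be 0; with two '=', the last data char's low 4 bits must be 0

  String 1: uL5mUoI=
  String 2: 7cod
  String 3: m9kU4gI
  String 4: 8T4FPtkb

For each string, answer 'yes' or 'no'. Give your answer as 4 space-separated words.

Answer: yes yes no yes

Derivation:
String 1: 'uL5mUoI=' → valid
String 2: '7cod' → valid
String 3: 'm9kU4gI' → invalid (len=7 not mult of 4)
String 4: '8T4FPtkb' → valid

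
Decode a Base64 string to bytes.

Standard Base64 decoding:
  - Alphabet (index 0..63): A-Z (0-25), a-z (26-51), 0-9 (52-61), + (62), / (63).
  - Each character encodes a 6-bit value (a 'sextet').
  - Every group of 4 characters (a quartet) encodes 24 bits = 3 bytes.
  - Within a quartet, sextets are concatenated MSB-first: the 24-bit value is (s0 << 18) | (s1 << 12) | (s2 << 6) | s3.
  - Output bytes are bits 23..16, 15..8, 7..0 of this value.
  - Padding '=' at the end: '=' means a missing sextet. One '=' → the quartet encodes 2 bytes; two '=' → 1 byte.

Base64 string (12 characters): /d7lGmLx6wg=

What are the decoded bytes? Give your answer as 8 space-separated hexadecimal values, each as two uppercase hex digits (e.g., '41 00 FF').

Answer: FD DE E5 1A 62 F1 EB 08

Derivation:
After char 0 ('/'=63): chars_in_quartet=1 acc=0x3F bytes_emitted=0
After char 1 ('d'=29): chars_in_quartet=2 acc=0xFDD bytes_emitted=0
After char 2 ('7'=59): chars_in_quartet=3 acc=0x3F77B bytes_emitted=0
After char 3 ('l'=37): chars_in_quartet=4 acc=0xFDDEE5 -> emit FD DE E5, reset; bytes_emitted=3
After char 4 ('G'=6): chars_in_quartet=1 acc=0x6 bytes_emitted=3
After char 5 ('m'=38): chars_in_quartet=2 acc=0x1A6 bytes_emitted=3
After char 6 ('L'=11): chars_in_quartet=3 acc=0x698B bytes_emitted=3
After char 7 ('x'=49): chars_in_quartet=4 acc=0x1A62F1 -> emit 1A 62 F1, reset; bytes_emitted=6
After char 8 ('6'=58): chars_in_quartet=1 acc=0x3A bytes_emitted=6
After char 9 ('w'=48): chars_in_quartet=2 acc=0xEB0 bytes_emitted=6
After char 10 ('g'=32): chars_in_quartet=3 acc=0x3AC20 bytes_emitted=6
Padding '=': partial quartet acc=0x3AC20 -> emit EB 08; bytes_emitted=8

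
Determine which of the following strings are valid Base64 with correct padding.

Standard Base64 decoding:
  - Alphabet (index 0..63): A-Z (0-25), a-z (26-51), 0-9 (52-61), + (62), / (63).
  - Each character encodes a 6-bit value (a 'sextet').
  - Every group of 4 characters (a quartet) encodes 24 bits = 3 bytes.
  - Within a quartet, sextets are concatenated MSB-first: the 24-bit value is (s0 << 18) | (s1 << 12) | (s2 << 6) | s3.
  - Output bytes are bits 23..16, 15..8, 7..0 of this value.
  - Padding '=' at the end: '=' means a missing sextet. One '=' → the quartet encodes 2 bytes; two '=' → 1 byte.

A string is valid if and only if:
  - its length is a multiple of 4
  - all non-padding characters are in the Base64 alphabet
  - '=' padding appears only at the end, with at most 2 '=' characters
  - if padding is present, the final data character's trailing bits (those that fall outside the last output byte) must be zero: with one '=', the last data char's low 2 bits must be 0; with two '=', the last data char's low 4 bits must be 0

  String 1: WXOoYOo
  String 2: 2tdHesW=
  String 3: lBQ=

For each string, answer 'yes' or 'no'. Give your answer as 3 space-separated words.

String 1: 'WXOoYOo' → invalid (len=7 not mult of 4)
String 2: '2tdHesW=' → invalid (bad trailing bits)
String 3: 'lBQ=' → valid

Answer: no no yes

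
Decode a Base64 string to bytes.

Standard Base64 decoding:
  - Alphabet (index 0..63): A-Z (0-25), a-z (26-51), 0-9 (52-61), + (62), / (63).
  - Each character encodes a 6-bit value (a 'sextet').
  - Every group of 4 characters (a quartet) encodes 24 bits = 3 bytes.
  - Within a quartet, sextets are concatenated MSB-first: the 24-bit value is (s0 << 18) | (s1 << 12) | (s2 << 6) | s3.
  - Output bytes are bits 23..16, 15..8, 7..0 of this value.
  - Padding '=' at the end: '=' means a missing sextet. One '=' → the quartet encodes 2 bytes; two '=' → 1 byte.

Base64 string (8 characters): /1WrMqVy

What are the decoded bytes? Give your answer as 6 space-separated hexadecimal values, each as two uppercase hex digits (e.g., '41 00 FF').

After char 0 ('/'=63): chars_in_quartet=1 acc=0x3F bytes_emitted=0
After char 1 ('1'=53): chars_in_quartet=2 acc=0xFF5 bytes_emitted=0
After char 2 ('W'=22): chars_in_quartet=3 acc=0x3FD56 bytes_emitted=0
After char 3 ('r'=43): chars_in_quartet=4 acc=0xFF55AB -> emit FF 55 AB, reset; bytes_emitted=3
After char 4 ('M'=12): chars_in_quartet=1 acc=0xC bytes_emitted=3
After char 5 ('q'=42): chars_in_quartet=2 acc=0x32A bytes_emitted=3
After char 6 ('V'=21): chars_in_quartet=3 acc=0xCA95 bytes_emitted=3
After char 7 ('y'=50): chars_in_quartet=4 acc=0x32A572 -> emit 32 A5 72, reset; bytes_emitted=6

Answer: FF 55 AB 32 A5 72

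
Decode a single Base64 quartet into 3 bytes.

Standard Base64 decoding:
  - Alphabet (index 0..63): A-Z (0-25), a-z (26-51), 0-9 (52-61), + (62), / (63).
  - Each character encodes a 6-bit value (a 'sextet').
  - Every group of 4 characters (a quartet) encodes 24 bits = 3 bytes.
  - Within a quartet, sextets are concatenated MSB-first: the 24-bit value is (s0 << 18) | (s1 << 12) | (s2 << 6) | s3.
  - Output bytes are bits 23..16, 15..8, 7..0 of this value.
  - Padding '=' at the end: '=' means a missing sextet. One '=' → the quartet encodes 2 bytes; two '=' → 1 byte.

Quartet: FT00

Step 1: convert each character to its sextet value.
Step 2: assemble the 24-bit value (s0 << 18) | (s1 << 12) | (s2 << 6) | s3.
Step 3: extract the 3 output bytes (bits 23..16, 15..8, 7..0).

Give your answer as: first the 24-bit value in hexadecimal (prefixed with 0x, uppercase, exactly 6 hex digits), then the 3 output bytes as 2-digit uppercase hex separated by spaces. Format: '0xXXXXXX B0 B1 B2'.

Sextets: F=5, T=19, 0=52, 0=52
24-bit: (5<<18) | (19<<12) | (52<<6) | 52
      = 0x140000 | 0x013000 | 0x000D00 | 0x000034
      = 0x153D34
Bytes: (v>>16)&0xFF=15, (v>>8)&0xFF=3D, v&0xFF=34

Answer: 0x153D34 15 3D 34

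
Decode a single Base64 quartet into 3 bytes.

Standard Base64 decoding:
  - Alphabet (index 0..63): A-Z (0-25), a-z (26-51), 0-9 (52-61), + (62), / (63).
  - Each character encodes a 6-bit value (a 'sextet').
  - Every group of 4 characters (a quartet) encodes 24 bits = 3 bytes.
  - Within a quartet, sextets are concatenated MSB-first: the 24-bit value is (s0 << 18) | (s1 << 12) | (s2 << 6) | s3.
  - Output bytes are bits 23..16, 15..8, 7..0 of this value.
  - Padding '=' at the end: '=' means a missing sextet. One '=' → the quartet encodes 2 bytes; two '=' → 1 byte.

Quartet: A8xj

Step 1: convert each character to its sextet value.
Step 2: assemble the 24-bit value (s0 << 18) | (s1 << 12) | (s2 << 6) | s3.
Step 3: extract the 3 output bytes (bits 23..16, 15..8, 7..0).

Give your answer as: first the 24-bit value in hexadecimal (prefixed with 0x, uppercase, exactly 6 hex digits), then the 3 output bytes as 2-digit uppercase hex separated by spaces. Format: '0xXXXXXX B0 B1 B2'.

Answer: 0x03CC63 03 CC 63

Derivation:
Sextets: A=0, 8=60, x=49, j=35
24-bit: (0<<18) | (60<<12) | (49<<6) | 35
      = 0x000000 | 0x03C000 | 0x000C40 | 0x000023
      = 0x03CC63
Bytes: (v>>16)&0xFF=03, (v>>8)&0xFF=CC, v&0xFF=63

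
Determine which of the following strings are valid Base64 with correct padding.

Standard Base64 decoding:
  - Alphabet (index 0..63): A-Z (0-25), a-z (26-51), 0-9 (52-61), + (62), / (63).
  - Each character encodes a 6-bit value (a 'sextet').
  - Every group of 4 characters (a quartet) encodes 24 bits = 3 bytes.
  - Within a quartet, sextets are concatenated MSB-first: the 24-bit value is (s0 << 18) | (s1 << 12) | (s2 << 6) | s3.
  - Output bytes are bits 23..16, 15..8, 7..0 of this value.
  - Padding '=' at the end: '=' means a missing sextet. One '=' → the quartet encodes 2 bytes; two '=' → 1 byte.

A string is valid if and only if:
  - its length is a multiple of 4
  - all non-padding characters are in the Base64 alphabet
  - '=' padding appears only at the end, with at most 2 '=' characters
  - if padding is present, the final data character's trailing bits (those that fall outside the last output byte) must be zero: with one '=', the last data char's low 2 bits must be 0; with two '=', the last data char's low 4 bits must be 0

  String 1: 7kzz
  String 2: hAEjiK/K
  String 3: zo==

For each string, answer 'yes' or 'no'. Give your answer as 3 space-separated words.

Answer: yes yes no

Derivation:
String 1: '7kzz' → valid
String 2: 'hAEjiK/K' → valid
String 3: 'zo==' → invalid (bad trailing bits)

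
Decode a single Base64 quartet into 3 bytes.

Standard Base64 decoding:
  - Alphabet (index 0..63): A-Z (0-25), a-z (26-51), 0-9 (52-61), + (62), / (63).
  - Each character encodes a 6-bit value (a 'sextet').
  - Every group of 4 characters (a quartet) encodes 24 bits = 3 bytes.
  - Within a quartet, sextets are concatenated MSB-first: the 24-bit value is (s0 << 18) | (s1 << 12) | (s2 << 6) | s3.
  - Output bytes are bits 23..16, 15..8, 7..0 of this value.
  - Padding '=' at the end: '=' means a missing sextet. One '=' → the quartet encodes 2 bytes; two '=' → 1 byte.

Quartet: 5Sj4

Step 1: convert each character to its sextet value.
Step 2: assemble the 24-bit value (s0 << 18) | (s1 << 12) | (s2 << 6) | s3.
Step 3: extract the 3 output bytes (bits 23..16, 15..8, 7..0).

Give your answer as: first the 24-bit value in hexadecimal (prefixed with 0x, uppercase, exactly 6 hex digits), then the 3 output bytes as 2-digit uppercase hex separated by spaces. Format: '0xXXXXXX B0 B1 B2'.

Sextets: 5=57, S=18, j=35, 4=56
24-bit: (57<<18) | (18<<12) | (35<<6) | 56
      = 0xE40000 | 0x012000 | 0x0008C0 | 0x000038
      = 0xE528F8
Bytes: (v>>16)&0xFF=E5, (v>>8)&0xFF=28, v&0xFF=F8

Answer: 0xE528F8 E5 28 F8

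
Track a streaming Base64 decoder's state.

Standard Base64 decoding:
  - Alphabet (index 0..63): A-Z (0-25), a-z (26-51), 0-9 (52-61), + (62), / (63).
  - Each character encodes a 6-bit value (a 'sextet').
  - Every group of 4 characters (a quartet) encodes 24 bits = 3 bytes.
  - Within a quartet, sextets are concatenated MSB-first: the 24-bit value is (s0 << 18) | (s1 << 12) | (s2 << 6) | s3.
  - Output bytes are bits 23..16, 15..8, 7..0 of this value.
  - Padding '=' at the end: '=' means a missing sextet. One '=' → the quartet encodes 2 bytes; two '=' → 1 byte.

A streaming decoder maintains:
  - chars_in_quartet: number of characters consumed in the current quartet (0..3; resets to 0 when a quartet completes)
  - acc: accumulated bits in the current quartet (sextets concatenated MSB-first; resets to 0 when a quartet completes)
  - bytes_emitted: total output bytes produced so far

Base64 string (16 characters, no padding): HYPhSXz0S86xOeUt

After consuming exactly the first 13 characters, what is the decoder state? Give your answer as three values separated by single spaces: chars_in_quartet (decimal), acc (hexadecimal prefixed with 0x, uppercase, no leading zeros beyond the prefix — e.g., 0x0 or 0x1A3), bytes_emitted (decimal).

Answer: 1 0xE 9

Derivation:
After char 0 ('H'=7): chars_in_quartet=1 acc=0x7 bytes_emitted=0
After char 1 ('Y'=24): chars_in_quartet=2 acc=0x1D8 bytes_emitted=0
After char 2 ('P'=15): chars_in_quartet=3 acc=0x760F bytes_emitted=0
After char 3 ('h'=33): chars_in_quartet=4 acc=0x1D83E1 -> emit 1D 83 E1, reset; bytes_emitted=3
After char 4 ('S'=18): chars_in_quartet=1 acc=0x12 bytes_emitted=3
After char 5 ('X'=23): chars_in_quartet=2 acc=0x497 bytes_emitted=3
After char 6 ('z'=51): chars_in_quartet=3 acc=0x125F3 bytes_emitted=3
After char 7 ('0'=52): chars_in_quartet=4 acc=0x497CF4 -> emit 49 7C F4, reset; bytes_emitted=6
After char 8 ('S'=18): chars_in_quartet=1 acc=0x12 bytes_emitted=6
After char 9 ('8'=60): chars_in_quartet=2 acc=0x4BC bytes_emitted=6
After char 10 ('6'=58): chars_in_quartet=3 acc=0x12F3A bytes_emitted=6
After char 11 ('x'=49): chars_in_quartet=4 acc=0x4BCEB1 -> emit 4B CE B1, reset; bytes_emitted=9
After char 12 ('O'=14): chars_in_quartet=1 acc=0xE bytes_emitted=9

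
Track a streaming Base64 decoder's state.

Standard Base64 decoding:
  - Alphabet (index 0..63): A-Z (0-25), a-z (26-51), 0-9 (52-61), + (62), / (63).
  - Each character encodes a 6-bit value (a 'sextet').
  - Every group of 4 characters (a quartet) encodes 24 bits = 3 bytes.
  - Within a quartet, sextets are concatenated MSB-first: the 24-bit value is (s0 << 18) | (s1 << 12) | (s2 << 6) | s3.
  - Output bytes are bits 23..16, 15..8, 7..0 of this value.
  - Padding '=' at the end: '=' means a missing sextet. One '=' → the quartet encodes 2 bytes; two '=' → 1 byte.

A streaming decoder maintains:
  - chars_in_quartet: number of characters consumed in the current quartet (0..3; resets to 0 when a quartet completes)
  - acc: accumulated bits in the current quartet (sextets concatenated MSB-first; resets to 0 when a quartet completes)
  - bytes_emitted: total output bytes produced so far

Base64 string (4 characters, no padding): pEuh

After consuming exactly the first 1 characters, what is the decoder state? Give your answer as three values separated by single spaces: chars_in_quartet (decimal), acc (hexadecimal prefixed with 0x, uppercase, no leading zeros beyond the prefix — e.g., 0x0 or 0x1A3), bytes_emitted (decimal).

After char 0 ('p'=41): chars_in_quartet=1 acc=0x29 bytes_emitted=0

Answer: 1 0x29 0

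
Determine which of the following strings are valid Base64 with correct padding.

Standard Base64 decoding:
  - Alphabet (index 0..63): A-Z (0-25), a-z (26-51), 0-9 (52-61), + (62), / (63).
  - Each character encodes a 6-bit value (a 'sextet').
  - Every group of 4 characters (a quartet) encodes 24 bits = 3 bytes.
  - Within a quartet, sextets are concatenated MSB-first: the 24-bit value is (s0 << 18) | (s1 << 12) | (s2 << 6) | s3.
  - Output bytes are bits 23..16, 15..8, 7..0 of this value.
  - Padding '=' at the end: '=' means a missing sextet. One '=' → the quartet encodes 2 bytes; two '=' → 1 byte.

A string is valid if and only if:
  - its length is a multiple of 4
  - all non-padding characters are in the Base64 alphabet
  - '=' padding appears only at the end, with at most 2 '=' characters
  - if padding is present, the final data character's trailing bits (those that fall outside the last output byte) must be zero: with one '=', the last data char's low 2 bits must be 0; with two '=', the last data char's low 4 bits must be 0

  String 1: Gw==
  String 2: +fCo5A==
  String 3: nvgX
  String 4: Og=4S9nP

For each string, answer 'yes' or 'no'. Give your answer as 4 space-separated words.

Answer: yes yes yes no

Derivation:
String 1: 'Gw==' → valid
String 2: '+fCo5A==' → valid
String 3: 'nvgX' → valid
String 4: 'Og=4S9nP' → invalid (bad char(s): ['=']; '=' in middle)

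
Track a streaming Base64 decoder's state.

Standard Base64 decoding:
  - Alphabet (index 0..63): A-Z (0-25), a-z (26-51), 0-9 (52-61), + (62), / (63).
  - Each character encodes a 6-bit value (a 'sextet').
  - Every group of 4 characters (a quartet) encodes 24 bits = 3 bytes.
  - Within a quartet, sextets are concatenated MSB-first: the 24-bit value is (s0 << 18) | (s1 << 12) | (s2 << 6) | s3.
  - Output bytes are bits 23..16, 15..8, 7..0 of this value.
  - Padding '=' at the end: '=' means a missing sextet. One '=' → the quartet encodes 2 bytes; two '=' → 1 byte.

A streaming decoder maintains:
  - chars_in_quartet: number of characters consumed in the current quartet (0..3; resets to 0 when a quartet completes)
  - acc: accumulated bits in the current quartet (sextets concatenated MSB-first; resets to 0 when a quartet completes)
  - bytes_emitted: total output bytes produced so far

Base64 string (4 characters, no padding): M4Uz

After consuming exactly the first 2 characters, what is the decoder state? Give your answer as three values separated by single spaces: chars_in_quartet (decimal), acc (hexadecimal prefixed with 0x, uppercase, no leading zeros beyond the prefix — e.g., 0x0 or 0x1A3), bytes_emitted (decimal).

After char 0 ('M'=12): chars_in_quartet=1 acc=0xC bytes_emitted=0
After char 1 ('4'=56): chars_in_quartet=2 acc=0x338 bytes_emitted=0

Answer: 2 0x338 0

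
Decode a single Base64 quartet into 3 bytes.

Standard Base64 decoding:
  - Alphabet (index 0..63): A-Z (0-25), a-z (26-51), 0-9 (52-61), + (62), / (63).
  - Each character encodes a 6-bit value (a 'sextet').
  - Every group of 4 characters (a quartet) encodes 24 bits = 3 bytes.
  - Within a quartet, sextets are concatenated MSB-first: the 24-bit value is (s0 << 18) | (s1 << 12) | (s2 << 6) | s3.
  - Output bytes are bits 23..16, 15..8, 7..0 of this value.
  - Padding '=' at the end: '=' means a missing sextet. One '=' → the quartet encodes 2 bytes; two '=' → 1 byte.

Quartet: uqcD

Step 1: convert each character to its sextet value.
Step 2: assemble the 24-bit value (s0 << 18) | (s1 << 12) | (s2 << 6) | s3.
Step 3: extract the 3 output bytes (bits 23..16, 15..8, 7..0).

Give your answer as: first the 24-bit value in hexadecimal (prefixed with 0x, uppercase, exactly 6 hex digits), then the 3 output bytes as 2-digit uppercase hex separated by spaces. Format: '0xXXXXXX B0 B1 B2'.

Answer: 0xBAA703 BA A7 03

Derivation:
Sextets: u=46, q=42, c=28, D=3
24-bit: (46<<18) | (42<<12) | (28<<6) | 3
      = 0xB80000 | 0x02A000 | 0x000700 | 0x000003
      = 0xBAA703
Bytes: (v>>16)&0xFF=BA, (v>>8)&0xFF=A7, v&0xFF=03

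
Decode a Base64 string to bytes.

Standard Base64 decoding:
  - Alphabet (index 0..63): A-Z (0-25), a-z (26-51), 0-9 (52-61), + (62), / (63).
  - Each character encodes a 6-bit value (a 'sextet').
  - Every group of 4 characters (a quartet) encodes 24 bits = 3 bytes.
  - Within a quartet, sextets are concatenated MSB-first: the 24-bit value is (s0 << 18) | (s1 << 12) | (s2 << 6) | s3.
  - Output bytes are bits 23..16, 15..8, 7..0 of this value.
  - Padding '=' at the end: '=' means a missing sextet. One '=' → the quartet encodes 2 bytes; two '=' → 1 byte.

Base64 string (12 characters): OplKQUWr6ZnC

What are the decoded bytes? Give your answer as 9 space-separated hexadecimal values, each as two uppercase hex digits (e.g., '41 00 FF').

Answer: 3A 99 4A 41 45 AB E9 99 C2

Derivation:
After char 0 ('O'=14): chars_in_quartet=1 acc=0xE bytes_emitted=0
After char 1 ('p'=41): chars_in_quartet=2 acc=0x3A9 bytes_emitted=0
After char 2 ('l'=37): chars_in_quartet=3 acc=0xEA65 bytes_emitted=0
After char 3 ('K'=10): chars_in_quartet=4 acc=0x3A994A -> emit 3A 99 4A, reset; bytes_emitted=3
After char 4 ('Q'=16): chars_in_quartet=1 acc=0x10 bytes_emitted=3
After char 5 ('U'=20): chars_in_quartet=2 acc=0x414 bytes_emitted=3
After char 6 ('W'=22): chars_in_quartet=3 acc=0x10516 bytes_emitted=3
After char 7 ('r'=43): chars_in_quartet=4 acc=0x4145AB -> emit 41 45 AB, reset; bytes_emitted=6
After char 8 ('6'=58): chars_in_quartet=1 acc=0x3A bytes_emitted=6
After char 9 ('Z'=25): chars_in_quartet=2 acc=0xE99 bytes_emitted=6
After char 10 ('n'=39): chars_in_quartet=3 acc=0x3A667 bytes_emitted=6
After char 11 ('C'=2): chars_in_quartet=4 acc=0xE999C2 -> emit E9 99 C2, reset; bytes_emitted=9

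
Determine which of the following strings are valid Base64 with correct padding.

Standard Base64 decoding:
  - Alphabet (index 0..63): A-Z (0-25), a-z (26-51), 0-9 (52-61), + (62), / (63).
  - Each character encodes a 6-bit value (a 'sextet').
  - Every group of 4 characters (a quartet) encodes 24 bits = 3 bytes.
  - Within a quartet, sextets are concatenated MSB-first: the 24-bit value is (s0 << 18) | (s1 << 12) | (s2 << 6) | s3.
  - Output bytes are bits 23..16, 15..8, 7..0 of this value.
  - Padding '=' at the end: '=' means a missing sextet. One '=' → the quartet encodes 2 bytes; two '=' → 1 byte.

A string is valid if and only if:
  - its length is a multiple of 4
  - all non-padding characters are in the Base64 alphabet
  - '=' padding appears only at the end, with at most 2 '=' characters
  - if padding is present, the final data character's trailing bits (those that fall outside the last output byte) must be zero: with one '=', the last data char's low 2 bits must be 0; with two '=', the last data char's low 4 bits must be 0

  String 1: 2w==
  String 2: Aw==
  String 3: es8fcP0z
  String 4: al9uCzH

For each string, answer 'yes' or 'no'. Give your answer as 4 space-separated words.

Answer: yes yes yes no

Derivation:
String 1: '2w==' → valid
String 2: 'Aw==' → valid
String 3: 'es8fcP0z' → valid
String 4: 'al9uCzH' → invalid (len=7 not mult of 4)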